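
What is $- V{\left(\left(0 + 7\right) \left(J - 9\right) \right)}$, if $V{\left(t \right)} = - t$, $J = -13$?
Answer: $-154$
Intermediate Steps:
$- V{\left(\left(0 + 7\right) \left(J - 9\right) \right)} = - \left(-1\right) \left(0 + 7\right) \left(-13 - 9\right) = - \left(-1\right) 7 \left(-22\right) = - \left(-1\right) \left(-154\right) = \left(-1\right) 154 = -154$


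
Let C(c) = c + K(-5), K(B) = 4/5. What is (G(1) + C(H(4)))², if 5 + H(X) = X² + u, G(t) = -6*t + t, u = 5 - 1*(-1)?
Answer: 4096/25 ≈ 163.84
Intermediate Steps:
u = 6 (u = 5 + 1 = 6)
G(t) = -5*t
K(B) = ⅘ (K(B) = 4*(⅕) = ⅘)
H(X) = 1 + X² (H(X) = -5 + (X² + 6) = -5 + (6 + X²) = 1 + X²)
C(c) = ⅘ + c (C(c) = c + ⅘ = ⅘ + c)
(G(1) + C(H(4)))² = (-5*1 + (⅘ + (1 + 4²)))² = (-5 + (⅘ + (1 + 16)))² = (-5 + (⅘ + 17))² = (-5 + 89/5)² = (64/5)² = 4096/25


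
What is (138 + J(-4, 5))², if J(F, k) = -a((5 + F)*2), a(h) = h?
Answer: 18496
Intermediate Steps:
J(F, k) = -10 - 2*F (J(F, k) = -(5 + F)*2 = -(10 + 2*F) = -10 - 2*F)
(138 + J(-4, 5))² = (138 + (-10 - 2*(-4)))² = (138 + (-10 + 8))² = (138 - 2)² = 136² = 18496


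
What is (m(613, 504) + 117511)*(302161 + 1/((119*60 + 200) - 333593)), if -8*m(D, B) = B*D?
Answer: 7777246945092944/326253 ≈ 2.3838e+10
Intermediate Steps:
m(D, B) = -B*D/8
(m(613, 504) + 117511)*(302161 + 1/((119*60 + 200) - 333593)) = (-1/8*504*613 + 117511)*(302161 + 1/((119*60 + 200) - 333593)) = (-38619 + 117511)*(302161 + 1/((7140 + 200) - 333593)) = 78892*(302161 + 1/(7340 - 333593)) = 78892*(302161 + 1/(-326253)) = 78892*(302161 - 1/326253) = 78892*(98580932732/326253) = 7777246945092944/326253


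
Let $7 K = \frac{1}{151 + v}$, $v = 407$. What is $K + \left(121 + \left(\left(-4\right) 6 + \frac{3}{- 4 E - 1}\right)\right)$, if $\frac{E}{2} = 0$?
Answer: $\frac{367165}{3906} \approx 94.0$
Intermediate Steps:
$E = 0$ ($E = 2 \cdot 0 = 0$)
$K = \frac{1}{3906}$ ($K = \frac{1}{7 \left(151 + 407\right)} = \frac{1}{7 \cdot 558} = \frac{1}{7} \cdot \frac{1}{558} = \frac{1}{3906} \approx 0.00025602$)
$K + \left(121 + \left(\left(-4\right) 6 + \frac{3}{- 4 E - 1}\right)\right) = \frac{1}{3906} + \left(121 + \left(\left(-4\right) 6 + \frac{3}{\left(-4\right) 0 - 1}\right)\right) = \frac{1}{3906} + \left(121 - \left(24 - \frac{3}{0 - 1}\right)\right) = \frac{1}{3906} + \left(121 - \left(24 - \frac{3}{-1}\right)\right) = \frac{1}{3906} + \left(121 + \left(-24 + 3 \left(-1\right)\right)\right) = \frac{1}{3906} + \left(121 - 27\right) = \frac{1}{3906} + 94 = \frac{367165}{3906}$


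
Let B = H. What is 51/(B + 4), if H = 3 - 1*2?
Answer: 51/5 ≈ 10.200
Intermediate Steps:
H = 1 (H = 3 - 2 = 1)
B = 1
51/(B + 4) = 51/(1 + 4) = 51/5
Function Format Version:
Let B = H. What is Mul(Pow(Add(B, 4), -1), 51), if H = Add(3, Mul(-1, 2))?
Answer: Rational(51, 5) ≈ 10.200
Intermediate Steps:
H = 1 (H = Add(3, -2) = 1)
B = 1
Mul(Pow(Add(B, 4), -1), 51) = Mul(Pow(Add(1, 4), -1), 51) = Mul(Pow(5, -1), 51) = Mul(Rational(1, 5), 51) = Rational(51, 5)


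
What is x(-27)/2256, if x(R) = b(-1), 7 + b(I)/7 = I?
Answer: -7/282 ≈ -0.024823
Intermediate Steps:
b(I) = -49 + 7*I
x(R) = -56 (x(R) = -49 + 7*(-1) = -49 - 7 = -56)
x(-27)/2256 = -56/2256 = -56*1/2256 = -7/282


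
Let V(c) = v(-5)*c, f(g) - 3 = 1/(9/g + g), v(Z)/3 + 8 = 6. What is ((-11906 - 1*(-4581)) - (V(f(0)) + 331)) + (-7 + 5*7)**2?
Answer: -6854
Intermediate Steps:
v(Z) = -6 (v(Z) = -24 + 3*6 = -24 + 18 = -6)
f(g) = 3 + 1/(g + 9/g) (f(g) = 3 + 1/(9/g + g) = 3 + 1/(g + 9/g))
V(c) = -6*c
((-11906 - 1*(-4581)) - (V(f(0)) + 331)) + (-7 + 5*7)**2 = ((-11906 - 1*(-4581)) - (-6*(27 + 0 + 3*0**2)/(9 + 0**2) + 331)) + (-7 + 5*7)**2 = ((-11906 + 4581) - (-6*(27 + 0 + 3*0)/(9 + 0) + 331)) + (-7 + 35)**2 = (-7325 - (-6*(27 + 0 + 0)/9 + 331)) + 28**2 = (-7325 - (-2*27/3 + 331)) + 784 = (-7325 - (-6*3 + 331)) + 784 = (-7325 - (-18 + 331)) + 784 = (-7325 - 1*313) + 784 = (-7325 - 313) + 784 = -7638 + 784 = -6854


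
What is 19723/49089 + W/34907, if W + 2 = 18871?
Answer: 1614731102/1713549723 ≈ 0.94233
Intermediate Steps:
W = 18869 (W = -2 + 18871 = 18869)
19723/49089 + W/34907 = 19723/49089 + 18869/34907 = 1614731102/1713549723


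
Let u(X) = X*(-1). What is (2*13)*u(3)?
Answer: -78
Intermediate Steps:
u(X) = -X
(2*13)*u(3) = (2*13)*(-1*3) = 26*(-3) = -78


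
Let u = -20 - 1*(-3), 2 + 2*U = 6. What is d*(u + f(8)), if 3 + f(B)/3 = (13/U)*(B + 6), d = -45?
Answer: -11115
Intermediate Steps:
U = 2 (U = -1 + (½)*6 = -1 + 3 = 2)
f(B) = 108 + 39*B/2 (f(B) = -9 + 3*((13/2)*(B + 6)) = -9 + 3*((13*(½))*(6 + B)) = -9 + 3*(13*(6 + B)/2) = -9 + 3*(39 + 13*B/2) = -9 + (117 + 39*B/2) = 108 + 39*B/2)
u = -17 (u = -20 + 3 = -17)
d*(u + f(8)) = -45*(-17 + (108 + (39/2)*8)) = -45*(-17 + (108 + 156)) = -45*(-17 + 264) = -45*247 = -11115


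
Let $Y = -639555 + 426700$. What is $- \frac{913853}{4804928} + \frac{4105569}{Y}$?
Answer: $- \frac{19921481624347}{1022752949440} \approx -19.478$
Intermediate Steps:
$Y = -212855$
$- \frac{913853}{4804928} + \frac{4105569}{Y} = - \frac{913853}{4804928} + \frac{4105569}{-212855} = \left(-913853\right) \frac{1}{4804928} + 4105569 \left(- \frac{1}{212855}\right) = - \frac{913853}{4804928} - \frac{4105569}{212855} = - \frac{19921481624347}{1022752949440}$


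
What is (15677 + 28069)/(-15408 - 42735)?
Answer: -14582/19381 ≈ -0.75239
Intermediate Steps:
(15677 + 28069)/(-15408 - 42735) = 43746/(-58143) = 43746*(-1/58143) = -14582/19381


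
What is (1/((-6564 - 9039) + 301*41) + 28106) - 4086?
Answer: 78353239/3262 ≈ 24020.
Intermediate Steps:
(1/((-6564 - 9039) + 301*41) + 28106) - 4086 = (1/(-15603 + 12341) + 28106) - 4086 = (1/(-3262) + 28106) - 4086 = (-1/3262 + 28106) - 4086 = 91681771/3262 - 4086 = 78353239/3262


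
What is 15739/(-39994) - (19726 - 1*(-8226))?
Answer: -1117928027/39994 ≈ -27952.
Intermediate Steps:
15739/(-39994) - (19726 - 1*(-8226)) = 15739*(-1/39994) - (19726 + 8226) = -15739/39994 - 1*27952 = -15739/39994 - 27952 = -1117928027/39994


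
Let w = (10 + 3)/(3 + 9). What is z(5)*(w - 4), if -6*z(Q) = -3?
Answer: -35/24 ≈ -1.4583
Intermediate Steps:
z(Q) = ½ (z(Q) = -⅙*(-3) = ½)
w = 13/12 ≈ 1.0833
z(5)*(w - 4) = (13/12 - 4)/2 = (½)*(-35/12) = -35/24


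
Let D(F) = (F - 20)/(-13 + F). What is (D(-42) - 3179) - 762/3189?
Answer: -185808299/58465 ≈ -3178.1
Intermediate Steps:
D(F) = (-20 + F)/(-13 + F)
(D(-42) - 3179) - 762/3189 = ((-20 - 42)/(-13 - 42) - 3179) - 762/3189 = (-62/(-55) - 3179) - 762*1/3189 = (-1/55*(-62) - 3179) - 254/1063 = (62/55 - 3179) - 254/1063 = -174783/55 - 254/1063 = -185808299/58465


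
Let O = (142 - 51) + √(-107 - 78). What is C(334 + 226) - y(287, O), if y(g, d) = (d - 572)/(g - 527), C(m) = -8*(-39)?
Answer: 74399/240 + I*√185/240 ≈ 310.0 + 0.056673*I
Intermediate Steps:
O = 91 + I*√185 (O = 91 + √(-185) = 91 + I*√185 ≈ 91.0 + 13.601*I)
C(m) = 312
y(g, d) = (-572 + d)/(-527 + g)
C(334 + 226) - y(287, O) = 312 - (-572 + (91 + I*√185))/(-527 + 287) = 312 - (-481 + I*√185)/(-240) = 312 - (-1)*(-481 + I*√185)/240 = 312 - (481/240 - I*√185/240) = 312 + (-481/240 + I*√185/240) = 74399/240 + I*√185/240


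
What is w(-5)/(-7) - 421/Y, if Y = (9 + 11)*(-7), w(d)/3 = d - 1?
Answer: 781/140 ≈ 5.5786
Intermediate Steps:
w(d) = -3 + 3*d (w(d) = 3*(d - 1) = 3*(-1 + d) = -3 + 3*d)
Y = -140 (Y = 20*(-7) = -140)
w(-5)/(-7) - 421/Y = (-3 + 3*(-5))/(-7) - 421/(-140) = (-3 - 15)*(-⅐) - 421*(-1/140) = -18*(-⅐) + 421/140 = 18/7 + 421/140 = 781/140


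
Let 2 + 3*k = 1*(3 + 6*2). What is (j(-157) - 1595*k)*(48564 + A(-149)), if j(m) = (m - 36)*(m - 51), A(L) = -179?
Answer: 4823839345/3 ≈ 1.6079e+9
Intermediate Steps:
j(m) = (-51 + m)*(-36 + m) (j(m) = (-36 + m)*(-51 + m) = (-51 + m)*(-36 + m))
k = 13/3 (k = -⅔ + (1*(3 + 6*2))/3 = -⅔ + (1*(3 + 12))/3 = -⅔ + (1*15)/3 = -⅔ + (⅓)*15 = -⅔ + 5 = 13/3 ≈ 4.3333)
(j(-157) - 1595*k)*(48564 + A(-149)) = ((1836 + (-157)² - 87*(-157)) - 1595*13/3)*(48564 - 179) = ((1836 + 24649 + 13659) - 20735/3)*48385 = (40144 - 20735/3)*48385 = (99697/3)*48385 = 4823839345/3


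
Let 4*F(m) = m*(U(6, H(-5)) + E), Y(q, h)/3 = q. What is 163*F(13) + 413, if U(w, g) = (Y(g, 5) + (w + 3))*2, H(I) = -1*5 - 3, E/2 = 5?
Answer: -10182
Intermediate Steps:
E = 10 (E = 2*5 = 10)
Y(q, h) = 3*q
H(I) = -8 (H(I) = -5 - 3 = -8)
U(w, g) = 6 + 2*w + 6*g (U(w, g) = (3*g + (w + 3))*2 = (3*g + (3 + w))*2 = (3 + w + 3*g)*2 = 6 + 2*w + 6*g)
F(m) = -5*m (F(m) = (m*((6 + 2*6 + 6*(-8)) + 10))/4 = (m*((6 + 12 - 48) + 10))/4 = (m*(-30 + 10))/4 = (m*(-20))/4 = (-20*m)/4 = -5*m)
163*F(13) + 413 = 163*(-5*13) + 413 = 163*(-65) + 413 = -10595 + 413 = -10182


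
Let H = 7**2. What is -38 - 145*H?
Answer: -7143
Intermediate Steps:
H = 49
-38 - 145*H = -38 - 145*49 = -38 - 7105 = -7143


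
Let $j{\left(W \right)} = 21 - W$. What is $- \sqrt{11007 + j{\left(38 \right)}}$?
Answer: $- \sqrt{10990} \approx -104.83$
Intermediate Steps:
$- \sqrt{11007 + j{\left(38 \right)}} = - \sqrt{11007 + \left(21 - 38\right)} = - \sqrt{11007 - 17} = - \sqrt{10990}$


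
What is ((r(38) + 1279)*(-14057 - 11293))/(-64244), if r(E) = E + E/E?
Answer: 8352825/16061 ≈ 520.07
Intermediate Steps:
r(E) = 1 + E (r(E) = E + 1 = 1 + E)
((r(38) + 1279)*(-14057 - 11293))/(-64244) = (((1 + 38) + 1279)*(-14057 - 11293))/(-64244) = ((39 + 1279)*(-25350))*(-1/64244) = (1318*(-25350))*(-1/64244) = -33411300*(-1/64244) = 8352825/16061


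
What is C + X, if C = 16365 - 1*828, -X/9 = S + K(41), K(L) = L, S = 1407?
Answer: 2505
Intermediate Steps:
X = -13032 (X = -9*(1407 + 41) = -9*1448 = -13032)
C = 15537 (C = 16365 - 828 = 15537)
C + X = 15537 - 13032 = 2505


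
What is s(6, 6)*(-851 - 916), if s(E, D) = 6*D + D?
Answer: -74214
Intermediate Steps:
s(E, D) = 7*D
s(6, 6)*(-851 - 916) = (7*6)*(-851 - 916) = 42*(-1767) = -74214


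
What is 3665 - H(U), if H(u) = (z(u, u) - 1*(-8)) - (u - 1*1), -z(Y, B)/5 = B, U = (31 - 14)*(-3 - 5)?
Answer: 2840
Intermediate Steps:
U = -136 (U = 17*(-8) = -136)
z(Y, B) = -5*B
H(u) = 9 - 6*u (H(u) = (-5*u - 1*(-8)) - (u - 1*1) = (-5*u + 8) - (u - 1) = (8 - 5*u) - (-1 + u) = (8 - 5*u) + (1 - u) = 9 - 6*u)
3665 - H(U) = 3665 - (9 - 6*(-136)) = 3665 - (9 + 816) = 3665 - 1*825 = 3665 - 825 = 2840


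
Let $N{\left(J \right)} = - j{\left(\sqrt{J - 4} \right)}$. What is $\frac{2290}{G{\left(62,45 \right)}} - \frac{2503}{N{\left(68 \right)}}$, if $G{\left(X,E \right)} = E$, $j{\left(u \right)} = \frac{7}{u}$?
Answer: $\frac{183422}{63} \approx 2911.5$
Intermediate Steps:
$N{\left(J \right)} = - \frac{7}{\sqrt{-4 + J}}$ ($N{\left(J \right)} = - \frac{7}{\sqrt{J - 4}} = - \frac{7}{\sqrt{-4 + J}}$)
$\frac{2290}{G{\left(62,45 \right)}} - \frac{2503}{N{\left(68 \right)}} = \frac{2290}{45} - \frac{2503}{\left(-7\right) \frac{1}{\sqrt{-4 + 68}}} = 2290 \cdot \frac{1}{45} - \frac{2503}{\left(-7\right) \frac{1}{\sqrt{64}}} = \frac{458}{9} - \frac{2503}{\left(-7\right) \frac{1}{8}} = \frac{458}{9} - \frac{2503}{- \frac{7}{8}} = \frac{458}{9} - - \frac{20024}{7} = \frac{458}{9} + \frac{20024}{7} = \frac{183422}{63}$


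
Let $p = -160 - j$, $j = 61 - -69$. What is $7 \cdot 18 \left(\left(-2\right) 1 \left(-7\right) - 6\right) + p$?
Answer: $718$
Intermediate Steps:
$j = 130$ ($j = 61 + 69 = 130$)
$p = -290$ ($p = -160 - 130 = -290$)
$7 \cdot 18 \left(\left(-2\right) 1 \left(-7\right) - 6\right) + p = 7 \cdot 18 \left(\left(-2\right) 1 \left(-7\right) - 6\right) - 290 = 126 \left(\left(-2\right) \left(-7\right) - 6\right) - 290 = 126 \left(14 - 6\right) - 290 = 126 \cdot 8 - 290 = 1008 - 290 = 718$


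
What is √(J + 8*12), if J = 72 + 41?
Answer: √209 ≈ 14.457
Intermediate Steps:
J = 113
√(J + 8*12) = √(113 + 8*12) = √(113 + 96) = √209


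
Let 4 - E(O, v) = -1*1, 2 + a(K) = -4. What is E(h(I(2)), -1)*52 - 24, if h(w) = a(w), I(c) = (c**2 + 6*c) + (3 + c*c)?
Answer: 236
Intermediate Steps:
a(K) = -6 (a(K) = -2 - 4 = -6)
I(c) = 3 + 2*c**2 + 6*c (I(c) = (c**2 + 6*c) + (3 + c**2) = 3 + 2*c**2 + 6*c)
h(w) = -6
E(O, v) = 5 (E(O, v) = 4 - (-1) = 4 - 1*(-1) = 4 + 1 = 5)
E(h(I(2)), -1)*52 - 24 = 5*52 - 24 = 260 - 24 = 236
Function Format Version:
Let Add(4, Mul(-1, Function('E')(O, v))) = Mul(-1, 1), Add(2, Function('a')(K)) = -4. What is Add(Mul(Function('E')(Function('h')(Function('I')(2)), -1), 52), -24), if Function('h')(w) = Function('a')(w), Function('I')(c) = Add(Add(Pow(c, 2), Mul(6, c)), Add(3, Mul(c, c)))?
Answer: 236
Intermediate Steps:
Function('a')(K) = -6 (Function('a')(K) = Add(-2, -4) = -6)
Function('I')(c) = Add(3, Mul(2, Pow(c, 2)), Mul(6, c)) (Function('I')(c) = Add(Add(Pow(c, 2), Mul(6, c)), Add(3, Pow(c, 2))) = Add(3, Mul(2, Pow(c, 2)), Mul(6, c)))
Function('h')(w) = -6
Function('E')(O, v) = 5 (Function('E')(O, v) = Add(4, Mul(-1, Mul(-1, 1))) = Add(4, Mul(-1, -1)) = Add(4, 1) = 5)
Add(Mul(Function('E')(Function('h')(Function('I')(2)), -1), 52), -24) = Add(Mul(5, 52), -24) = Add(260, -24) = 236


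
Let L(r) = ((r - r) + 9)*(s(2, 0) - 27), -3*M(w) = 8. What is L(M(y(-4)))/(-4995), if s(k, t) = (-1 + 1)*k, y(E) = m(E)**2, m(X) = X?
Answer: 9/185 ≈ 0.048649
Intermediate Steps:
y(E) = E**2
M(w) = -8/3 (M(w) = -1/3*8 = -8/3)
s(k, t) = 0 (s(k, t) = 0*k = 0)
L(r) = -243 (L(r) = ((r - r) + 9)*(0 - 27) = (0 + 9)*(-27) = 9*(-27) = -243)
L(M(y(-4)))/(-4995) = -243/(-4995) = -243*(-1/4995) = 9/185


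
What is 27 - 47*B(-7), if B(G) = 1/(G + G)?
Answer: 425/14 ≈ 30.357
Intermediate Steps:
B(G) = 1/(2*G)
27 - 47*B(-7) = 27 - 47/(2*(-7)) = 27 - 47*(-1)/(2*7) = 27 - 47*(-1/14) = 27 + 47/14 = 425/14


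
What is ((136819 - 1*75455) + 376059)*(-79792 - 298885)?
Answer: -165642029371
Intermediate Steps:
((136819 - 1*75455) + 376059)*(-79792 - 298885) = ((136819 - 75455) + 376059)*(-378677) = (61364 + 376059)*(-378677) = 437423*(-378677) = -165642029371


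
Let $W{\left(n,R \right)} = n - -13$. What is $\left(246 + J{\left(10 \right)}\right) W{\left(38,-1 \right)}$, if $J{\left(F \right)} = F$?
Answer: $13056$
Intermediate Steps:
$W{\left(n,R \right)} = 13 + n$ ($W{\left(n,R \right)} = n + 13 = 13 + n$)
$\left(246 + J{\left(10 \right)}\right) W{\left(38,-1 \right)} = \left(246 + 10\right) \left(13 + 38\right) = 256 \cdot 51 = 13056$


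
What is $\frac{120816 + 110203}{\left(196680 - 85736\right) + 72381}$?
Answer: $\frac{231019}{183325} \approx 1.2602$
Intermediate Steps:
$\frac{120816 + 110203}{\left(196680 - 85736\right) + 72381} = \frac{231019}{110944 + 72381} = \frac{231019}{183325}$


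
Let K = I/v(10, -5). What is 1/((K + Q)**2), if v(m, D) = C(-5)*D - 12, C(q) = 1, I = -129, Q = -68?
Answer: 289/1054729 ≈ 0.00027400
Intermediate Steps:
v(m, D) = -12 + D (v(m, D) = 1*D - 12 = D - 12 = -12 + D)
K = 129/17 (K = -129/(-12 - 5) = -129/(-17) = -129*(-1/17) = 129/17 ≈ 7.5882)
1/((K + Q)**2) = 1/((129/17 - 68)**2) = 1/((-1027/17)**2) = 1/(1054729/289) = 289/1054729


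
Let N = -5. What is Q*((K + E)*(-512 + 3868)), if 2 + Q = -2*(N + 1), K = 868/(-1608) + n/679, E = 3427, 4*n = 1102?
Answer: 3139170430744/45493 ≈ 6.9003e+7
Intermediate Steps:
n = 551/2 (n = (1/4)*1102 = 551/2 ≈ 275.50)
K = -18296/136479 (K = 868/(-1608) + (551/2)/679 = 868*(-1/1608) + (551/2)*(1/679) = -217/402 + 551/1358 = -18296/136479 ≈ -0.13406)
Q = 6 (Q = -2 - 2*(-5 + 1) = -2 - 2*(-4) = -2 + 8 = 6)
Q*((K + E)*(-512 + 3868)) = 6*((-18296/136479 + 3427)*(-512 + 3868)) = 6*((467695237/136479)*3356) = 6*(1569585215372/136479) = 3139170430744/45493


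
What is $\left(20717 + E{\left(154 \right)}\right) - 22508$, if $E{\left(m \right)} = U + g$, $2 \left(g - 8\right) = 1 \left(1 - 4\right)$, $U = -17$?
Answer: $- \frac{3603}{2} \approx -1801.5$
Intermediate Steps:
$g = \frac{13}{2}$ ($g = 8 + \frac{1 \left(1 - 4\right)}{2} = 8 + \frac{1 \left(-3\right)}{2} = 8 + \frac{1}{2} \left(-3\right) = 8 - \frac{3}{2} = \frac{13}{2} \approx 6.5$)
$E{\left(m \right)} = - \frac{21}{2}$ ($E{\left(m \right)} = -17 + \frac{13}{2} = - \frac{21}{2}$)
$\left(20717 + E{\left(154 \right)}\right) - 22508 = \left(20717 - \frac{21}{2}\right) - 22508 = \frac{41413}{2} - 22508 = - \frac{3603}{2}$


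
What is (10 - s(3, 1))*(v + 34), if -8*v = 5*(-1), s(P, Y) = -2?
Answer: 831/2 ≈ 415.50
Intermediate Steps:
v = 5/8 (v = -5*(-1)/8 = -⅛*(-5) = 5/8 ≈ 0.62500)
(10 - s(3, 1))*(v + 34) = (10 - 1*(-2))*(5/8 + 34) = (10 + 2)*(277/8) = 12*(277/8) = 831/2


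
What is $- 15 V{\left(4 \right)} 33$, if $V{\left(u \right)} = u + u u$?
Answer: $-9900$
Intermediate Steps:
$V{\left(u \right)} = u + u^{2}$
$- 15 V{\left(4 \right)} 33 = - 15 \cdot 4 \left(1 + 4\right) 33 = - 15 \cdot 4 \cdot 5 \cdot 33 = \left(-15\right) 20 \cdot 33 = \left(-300\right) 33 = -9900$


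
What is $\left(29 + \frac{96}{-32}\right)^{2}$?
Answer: $676$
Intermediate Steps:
$\left(29 + \frac{96}{-32}\right)^{2} = \left(29 + 96 \left(- \frac{1}{32}\right)\right)^{2} = \left(29 - 3\right)^{2} = 26^{2} = 676$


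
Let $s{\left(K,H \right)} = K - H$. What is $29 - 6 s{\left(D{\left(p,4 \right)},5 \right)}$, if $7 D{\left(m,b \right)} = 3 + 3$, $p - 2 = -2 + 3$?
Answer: $\frac{377}{7} \approx 53.857$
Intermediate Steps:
$p = 3$ ($p = 2 + \left(-2 + 3\right) = 2 + 1 = 3$)
$D{\left(m,b \right)} = \frac{6}{7}$ ($D{\left(m,b \right)} = \frac{3 + 3}{7} = \frac{1}{7} \cdot 6 = \frac{6}{7}$)
$29 - 6 s{\left(D{\left(p,4 \right)},5 \right)} = 29 - 6 \left(\frac{6}{7} - 5\right) = 29 - - \frac{174}{7} = 29 + \frac{174}{7} = \frac{377}{7}$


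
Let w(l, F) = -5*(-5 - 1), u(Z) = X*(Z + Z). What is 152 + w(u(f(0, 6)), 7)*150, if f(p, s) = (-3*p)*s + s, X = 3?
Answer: 4652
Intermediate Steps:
f(p, s) = s - 3*p*s (f(p, s) = -3*p*s + s = s - 3*p*s)
u(Z) = 6*Z (u(Z) = 3*(Z + Z) = 3*(2*Z) = 6*Z)
w(l, F) = 30 (w(l, F) = -5*(-6) = 30)
152 + w(u(f(0, 6)), 7)*150 = 152 + 30*150 = 152 + 4500 = 4652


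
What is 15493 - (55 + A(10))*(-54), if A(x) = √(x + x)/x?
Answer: 18463 + 54*√5/5 ≈ 18487.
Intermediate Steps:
A(x) = √2/√x (A(x) = √(2*x)/x = (√2*√x)/x = √2/√x)
15493 - (55 + A(10))*(-54) = 15493 - (55 + √2/√10)*(-54) = 15493 - (55 + √2*(√10/10))*(-54) = 15493 - (55 + √5/5)*(-54) = 15493 - (-2970 - 54*√5/5) = 15493 + (2970 + 54*√5/5) = 18463 + 54*√5/5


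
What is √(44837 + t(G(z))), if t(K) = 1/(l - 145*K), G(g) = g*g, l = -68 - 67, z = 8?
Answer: √3974451432910/9415 ≈ 211.75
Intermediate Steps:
l = -135
G(g) = g²
t(K) = 1/(-135 - 145*K)
√(44837 + t(G(z))) = √(44837 - 1/(135 + 145*8²)) = √(44837 - 1/(135 + 145*64)) = √(44837 - 1/(135 + 9280)) = √(44837 - 1/9415) = √(422140354/9415) = √3974451432910/9415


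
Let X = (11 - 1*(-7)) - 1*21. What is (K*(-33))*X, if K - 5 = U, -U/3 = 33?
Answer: -9306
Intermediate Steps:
U = -99 (U = -3*33 = -99)
K = -94 (K = 5 - 99 = -94)
X = -3 (X = (11 + 7) - 21 = 18 - 21 = -3)
(K*(-33))*X = -94*(-33)*(-3) = 3102*(-3) = -9306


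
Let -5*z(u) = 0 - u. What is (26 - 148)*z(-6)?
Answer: 732/5 ≈ 146.40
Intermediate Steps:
z(u) = u/5 (z(u) = -(0 - u)/5 = -(-1)*u/5 = u/5)
(26 - 148)*z(-6) = (26 - 148)*((⅕)*(-6)) = -122*(-6/5) = 732/5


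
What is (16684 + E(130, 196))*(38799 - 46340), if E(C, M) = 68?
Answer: -126326832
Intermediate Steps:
(16684 + E(130, 196))*(38799 - 46340) = (16684 + 68)*(38799 - 46340) = 16752*(-7541) = -126326832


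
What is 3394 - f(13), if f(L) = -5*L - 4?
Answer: 3463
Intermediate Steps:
f(L) = -4 - 5*L
3394 - f(13) = 3394 - (-4 - 5*13) = 3394 - (-4 - 65) = 3394 - 1*(-69) = 3394 + 69 = 3463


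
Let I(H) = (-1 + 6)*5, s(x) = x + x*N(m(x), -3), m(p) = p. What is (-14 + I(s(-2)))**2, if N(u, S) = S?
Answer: 121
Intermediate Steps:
s(x) = -2*x (s(x) = x + x*(-3) = x - 3*x = -2*x)
I(H) = 25 (I(H) = 5*5 = 25)
(-14 + I(s(-2)))**2 = (-14 + 25)**2 = 11**2 = 121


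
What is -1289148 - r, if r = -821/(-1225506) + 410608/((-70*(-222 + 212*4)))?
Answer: -17307225268720183/13425418230 ≈ -1.2891e+6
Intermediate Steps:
r = -125791647857/13425418230 (r = -821*(-1/1225506) + 410608/((-70*(-222 + 848))) = 821/1225506 + 410608/((-70*626)) = 821/1225506 + 410608/(-43820) = 821/1225506 + 410608*(-1/43820) = 821/1225506 - 102652/10955 = -125791647857/13425418230 ≈ -9.3697)
-1289148 - r = -1289148 - 1*(-125791647857/13425418230) = -1289148 + 125791647857/13425418230 = -17307225268720183/13425418230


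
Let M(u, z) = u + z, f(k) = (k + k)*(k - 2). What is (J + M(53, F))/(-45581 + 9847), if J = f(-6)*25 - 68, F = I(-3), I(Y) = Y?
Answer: -1191/17867 ≈ -0.066659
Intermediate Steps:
F = -3
f(k) = 2*k*(-2 + k) (f(k) = (2*k)*(-2 + k) = 2*k*(-2 + k))
J = 2332 (J = (2*(-6)*(-2 - 6))*25 - 68 = (2*(-6)*(-8))*25 - 68 = 96*25 - 68 = 2400 - 68 = 2332)
(J + M(53, F))/(-45581 + 9847) = (2332 + (53 - 3))/(-45581 + 9847) = (2332 + 50)/(-35734) = 2382*(-1/35734) = -1191/17867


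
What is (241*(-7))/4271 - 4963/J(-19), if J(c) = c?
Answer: 21164920/81149 ≈ 260.82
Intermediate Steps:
(241*(-7))/4271 - 4963/J(-19) = (241*(-7))/4271 - 4963/(-19) = -1687*1/4271 - 4963*(-1/19) = -1687/4271 + 4963/19 = 21164920/81149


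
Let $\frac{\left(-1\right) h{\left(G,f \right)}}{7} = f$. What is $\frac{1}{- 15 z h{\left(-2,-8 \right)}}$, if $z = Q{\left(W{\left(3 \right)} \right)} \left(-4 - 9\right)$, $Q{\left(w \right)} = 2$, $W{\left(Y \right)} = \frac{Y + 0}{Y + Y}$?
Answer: $\frac{1}{21840} \approx 4.5788 \cdot 10^{-5}$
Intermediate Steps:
$W{\left(Y \right)} = \frac{1}{2}$ ($W{\left(Y \right)} = \frac{Y}{2 Y} = Y \frac{1}{2 Y} = \frac{1}{2}$)
$h{\left(G,f \right)} = - 7 f$
$z = -26$ ($z = 2 \left(-4 - 9\right) = 2 \left(-13\right) = -26$)
$\frac{1}{- 15 z h{\left(-2,-8 \right)}} = \frac{1}{\left(-15\right) \left(-26\right) \left(\left(-7\right) \left(-8\right)\right)} = \frac{1}{390 \cdot 56} = \frac{1}{21840}$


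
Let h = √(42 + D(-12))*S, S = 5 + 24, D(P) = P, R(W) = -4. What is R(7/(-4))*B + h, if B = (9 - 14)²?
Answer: -100 + 29*√30 ≈ 58.840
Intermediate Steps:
S = 29
h = 29*√30 (h = √(42 - 12)*29 = √30*29 = 29*√30 ≈ 158.84)
B = 25 (B = (-5)² = 25)
R(7/(-4))*B + h = -4*25 + 29*√30 = -100 + 29*√30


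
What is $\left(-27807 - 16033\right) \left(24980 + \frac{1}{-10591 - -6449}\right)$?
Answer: $- \frac{2268000125280}{2071} \approx -1.0951 \cdot 10^{9}$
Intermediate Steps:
$\left(-27807 - 16033\right) \left(24980 + \frac{1}{-10591 - -6449}\right) = - 43840 \left(24980 + \frac{1}{-10591 + 6449}\right) = - 43840 \left(24980 + \frac{1}{-4142}\right) = - 43840 \left(24980 - \frac{1}{4142}\right) = \left(-43840\right) \frac{103467159}{4142} = - \frac{2268000125280}{2071}$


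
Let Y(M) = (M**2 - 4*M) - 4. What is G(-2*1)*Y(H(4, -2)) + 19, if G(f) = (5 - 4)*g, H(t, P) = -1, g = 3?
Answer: 22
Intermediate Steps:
Y(M) = -4 + M**2 - 4*M
G(f) = 3 (G(f) = (5 - 4)*3 = 1*3 = 3)
G(-2*1)*Y(H(4, -2)) + 19 = 3*(-4 + (-1)**2 - 4*(-1)) + 19 = 3*(-4 + 1 + 4) + 19 = 3*1 + 19 = 3 + 19 = 22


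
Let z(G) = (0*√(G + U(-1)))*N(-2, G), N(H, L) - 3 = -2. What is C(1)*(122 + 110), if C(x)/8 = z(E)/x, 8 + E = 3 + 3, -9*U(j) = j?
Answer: 0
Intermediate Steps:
U(j) = -j/9
N(H, L) = 1 (N(H, L) = 3 - 2 = 1)
E = -2 (E = -8 + (3 + 3) = -8 + 6 = -2)
z(G) = 0 (z(G) = (0*√(G - ⅑*(-1)))*1 = (0*√(G + ⅑))*1 = (0*√(⅑ + G))*1 = 0*1 = 0)
C(x) = 0 (C(x) = 8*(0/x) = 8*0 = 0)
C(1)*(122 + 110) = 0*(122 + 110) = 0*232 = 0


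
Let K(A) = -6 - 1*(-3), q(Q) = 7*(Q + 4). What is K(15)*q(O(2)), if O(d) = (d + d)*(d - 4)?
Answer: 84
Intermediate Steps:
O(d) = 2*d*(-4 + d) (O(d) = (2*d)*(-4 + d) = 2*d*(-4 + d))
q(Q) = 28 + 7*Q (q(Q) = 7*(4 + Q) = 28 + 7*Q)
K(A) = -3 (K(A) = -6 + 3 = -3)
K(15)*q(O(2)) = -3*(28 + 7*(2*2*(-4 + 2))) = -3*(28 + 7*(2*2*(-2))) = -3*(28 + 7*(-8)) = -3*(28 - 56) = -3*(-28) = 84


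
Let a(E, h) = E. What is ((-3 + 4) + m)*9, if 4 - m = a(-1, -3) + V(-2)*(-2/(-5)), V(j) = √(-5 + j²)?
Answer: 54 - 18*I/5 ≈ 54.0 - 3.6*I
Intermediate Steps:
m = 5 - 2*I/5 (m = 4 - (-1 + √(-5 + (-2)²)*(-2/(-5))) = 4 - (-1 + √(-5 + 4)*(-2*(-⅕))) = 4 - (-1 + √(-1)*(⅖)) = 4 - (-1 + I*(⅖)) = 4 - (-1 + 2*I/5) = 4 + (1 - 2*I/5) = 5 - 2*I/5 ≈ 5.0 - 0.4*I)
((-3 + 4) + m)*9 = ((-3 + 4) + (5 - 2*I/5))*9 = (1 + (5 - 2*I/5))*9 = (6 - 2*I/5)*9 = 54 - 18*I/5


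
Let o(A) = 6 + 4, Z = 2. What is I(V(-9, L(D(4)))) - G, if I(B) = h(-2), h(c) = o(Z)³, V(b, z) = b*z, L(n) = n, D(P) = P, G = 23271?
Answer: -22271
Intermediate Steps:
o(A) = 10
h(c) = 1000 (h(c) = 10³ = 1000)
I(B) = 1000
I(V(-9, L(D(4)))) - G = 1000 - 1*23271 = 1000 - 23271 = -22271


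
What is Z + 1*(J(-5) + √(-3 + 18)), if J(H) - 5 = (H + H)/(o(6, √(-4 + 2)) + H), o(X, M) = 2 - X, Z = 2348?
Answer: 21187/9 + √15 ≈ 2358.0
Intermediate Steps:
J(H) = 5 + 2*H/(-4 + H) (J(H) = 5 + (H + H)/((2 - 1*6) + H) = 5 + (2*H)/((2 - 6) + H) = 5 + (2*H)/(-4 + H) = 5 + 2*H/(-4 + H))
Z + 1*(J(-5) + √(-3 + 18)) = 2348 + 1*((-20 + 7*(-5))/(-4 - 5) + √(-3 + 18)) = 2348 + 1*((-20 - 35)/(-9) + √15) = 2348 + 1*(-⅑*(-55) + √15) = 2348 + 1*(55/9 + √15) = 2348 + (55/9 + √15) = 21187/9 + √15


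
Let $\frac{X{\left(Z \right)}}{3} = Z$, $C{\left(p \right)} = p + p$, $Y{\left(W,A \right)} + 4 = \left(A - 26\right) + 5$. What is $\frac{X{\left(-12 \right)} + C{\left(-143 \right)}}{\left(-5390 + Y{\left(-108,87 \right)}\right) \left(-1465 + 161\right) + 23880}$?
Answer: $- \frac{161}{3485796} \approx -4.6187 \cdot 10^{-5}$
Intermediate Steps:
$Y{\left(W,A \right)} = -25 + A$ ($Y{\left(W,A \right)} = -4 + \left(\left(A - 26\right) + 5\right) = -4 + \left(\left(-26 + A\right) + 5\right) = -4 + \left(-21 + A\right) = -25 + A$)
$C{\left(p \right)} = 2 p$
$X{\left(Z \right)} = 3 Z$
$\frac{X{\left(-12 \right)} + C{\left(-143 \right)}}{\left(-5390 + Y{\left(-108,87 \right)}\right) \left(-1465 + 161\right) + 23880} = \frac{3 \left(-12\right) + 2 \left(-143\right)}{\left(-5390 + \left(-25 + 87\right)\right) \left(-1465 + 161\right) + 23880} = \frac{-36 - 286}{\left(-5390 + 62\right) \left(-1304\right) + 23880} = - \frac{322}{\left(-5328\right) \left(-1304\right) + 23880} = - \frac{322}{6947712 + 23880} = - \frac{322}{6971592} = \left(-322\right) \frac{1}{6971592} = - \frac{161}{3485796}$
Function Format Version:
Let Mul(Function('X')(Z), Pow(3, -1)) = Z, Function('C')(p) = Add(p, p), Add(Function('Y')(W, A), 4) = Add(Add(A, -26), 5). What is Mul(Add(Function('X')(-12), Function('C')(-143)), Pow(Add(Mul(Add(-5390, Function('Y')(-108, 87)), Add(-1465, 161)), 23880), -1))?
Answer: Rational(-161, 3485796) ≈ -4.6187e-5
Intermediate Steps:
Function('Y')(W, A) = Add(-25, A) (Function('Y')(W, A) = Add(-4, Add(Add(A, -26), 5)) = Add(-4, Add(Add(-26, A), 5)) = Add(-4, Add(-21, A)) = Add(-25, A))
Function('C')(p) = Mul(2, p)
Function('X')(Z) = Mul(3, Z)
Mul(Add(Function('X')(-12), Function('C')(-143)), Pow(Add(Mul(Add(-5390, Function('Y')(-108, 87)), Add(-1465, 161)), 23880), -1)) = Mul(Add(Mul(3, -12), Mul(2, -143)), Pow(Add(Mul(Add(-5390, Add(-25, 87)), Add(-1465, 161)), 23880), -1)) = Mul(Add(-36, -286), Pow(Add(Mul(Add(-5390, 62), -1304), 23880), -1)) = Mul(-322, Pow(Add(Mul(-5328, -1304), 23880), -1)) = Mul(-322, Pow(Add(6947712, 23880), -1)) = Mul(-322, Pow(6971592, -1)) = Mul(-322, Rational(1, 6971592)) = Rational(-161, 3485796)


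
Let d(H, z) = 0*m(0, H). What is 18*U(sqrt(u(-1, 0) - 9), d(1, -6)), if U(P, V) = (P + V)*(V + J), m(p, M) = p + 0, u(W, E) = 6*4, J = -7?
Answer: -126*sqrt(15) ≈ -488.00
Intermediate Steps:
u(W, E) = 24
m(p, M) = p
d(H, z) = 0 (d(H, z) = 0*0 = 0)
U(P, V) = (-7 + V)*(P + V) (U(P, V) = (P + V)*(V - 7) = (P + V)*(-7 + V) = (-7 + V)*(P + V))
18*U(sqrt(u(-1, 0) - 9), d(1, -6)) = 18*(0**2 - 7*sqrt(24 - 9) - 7*0 + sqrt(24 - 9)*0) = 18*(0 - 7*sqrt(15) + 0 + sqrt(15)*0) = 18*(0 - 7*sqrt(15) + 0 + 0) = 18*(-7*sqrt(15)) = -126*sqrt(15)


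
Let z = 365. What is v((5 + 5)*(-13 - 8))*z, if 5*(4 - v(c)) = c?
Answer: 16790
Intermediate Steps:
v(c) = 4 - c/5
v((5 + 5)*(-13 - 8))*z = (4 - (5 + 5)*(-13 - 8)/5)*365 = (4 - 2*(-21))*365 = (4 - 1/5*(-210))*365 = (4 + 42)*365 = 46*365 = 16790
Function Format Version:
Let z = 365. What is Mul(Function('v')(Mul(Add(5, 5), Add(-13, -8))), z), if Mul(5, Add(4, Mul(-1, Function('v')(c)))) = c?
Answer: 16790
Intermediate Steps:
Function('v')(c) = Add(4, Mul(Rational(-1, 5), c))
Mul(Function('v')(Mul(Add(5, 5), Add(-13, -8))), z) = Mul(Add(4, Mul(Rational(-1, 5), Mul(Add(5, 5), Add(-13, -8)))), 365) = Mul(Add(4, Mul(Rational(-1, 5), Mul(10, -21))), 365) = Mul(Add(4, Mul(Rational(-1, 5), -210)), 365) = Mul(Add(4, 42), 365) = Mul(46, 365) = 16790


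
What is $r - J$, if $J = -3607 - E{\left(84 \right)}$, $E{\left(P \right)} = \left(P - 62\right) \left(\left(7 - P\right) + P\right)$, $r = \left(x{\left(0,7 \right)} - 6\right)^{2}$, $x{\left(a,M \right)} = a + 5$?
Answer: $3762$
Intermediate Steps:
$x{\left(a,M \right)} = 5 + a$
$r = 1$ ($r = \left(\left(5 + 0\right) - 6\right)^{2} = \left(5 - 6\right)^{2} = \left(-1\right)^{2} = 1$)
$E{\left(P \right)} = -434 + 7 P$ ($E{\left(P \right)} = \left(-62 + P\right) 7 = -434 + 7 P$)
$J = -3761$ ($J = -3607 - \left(-434 + 7 \cdot 84\right) = -3607 - \left(-434 + 588\right) = -3607 - 154 = -3761$)
$r - J = 1 - -3761 = 1 + 3761 = 3762$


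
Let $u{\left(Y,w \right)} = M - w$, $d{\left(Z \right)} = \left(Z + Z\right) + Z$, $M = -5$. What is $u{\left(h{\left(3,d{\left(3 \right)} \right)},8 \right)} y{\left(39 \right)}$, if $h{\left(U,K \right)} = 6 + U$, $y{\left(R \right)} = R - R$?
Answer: $0$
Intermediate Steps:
$y{\left(R \right)} = 0$
$d{\left(Z \right)} = 3 Z$ ($d{\left(Z \right)} = 2 Z + Z = 3 Z$)
$u{\left(Y,w \right)} = -5 - w$
$u{\left(h{\left(3,d{\left(3 \right)} \right)},8 \right)} y{\left(39 \right)} = \left(-5 - 8\right) 0 = \left(-13\right) 0 = 0$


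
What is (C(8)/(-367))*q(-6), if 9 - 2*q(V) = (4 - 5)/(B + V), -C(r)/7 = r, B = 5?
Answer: 224/367 ≈ 0.61035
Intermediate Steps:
C(r) = -7*r
q(V) = 9/2 + 1/(2*(5 + V)) (q(V) = 9/2 - (4 - 5)/(2*(5 + V)) = 9/2 - (-1)/(2*(5 + V)) = 9/2 + 1/(2*(5 + V)))
(C(8)/(-367))*q(-6) = (-7*8/(-367))*((46 + 9*(-6))/(2*(5 - 6))) = (-56*(-1/367))*((½)*(46 - 54)/(-1)) = 56*((½)*(-1)*(-8))/367 = (56/367)*4 = 224/367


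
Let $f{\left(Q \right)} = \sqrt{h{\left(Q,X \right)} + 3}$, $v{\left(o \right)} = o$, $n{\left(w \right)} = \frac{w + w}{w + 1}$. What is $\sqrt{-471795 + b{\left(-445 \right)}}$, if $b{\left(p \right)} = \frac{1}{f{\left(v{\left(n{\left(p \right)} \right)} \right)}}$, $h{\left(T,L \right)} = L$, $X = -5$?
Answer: $\frac{\sqrt{-1887180 - 2 i \sqrt{2}}}{2} \approx 0.00051473 - 686.87 i$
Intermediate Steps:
$n{\left(w \right)} = \frac{2 w}{1 + w}$
$f{\left(Q \right)} = i \sqrt{2}$ ($f{\left(Q \right)} = \sqrt{-5 + 3} = \sqrt{-2} = i \sqrt{2}$)
$b{\left(p \right)} = - \frac{i \sqrt{2}}{2}$ ($b{\left(p \right)} = \frac{1}{i \sqrt{2}} = - \frac{i \sqrt{2}}{2}$)
$\sqrt{-471795 + b{\left(-445 \right)}} = \sqrt{-471795 - \frac{i \sqrt{2}}{2}}$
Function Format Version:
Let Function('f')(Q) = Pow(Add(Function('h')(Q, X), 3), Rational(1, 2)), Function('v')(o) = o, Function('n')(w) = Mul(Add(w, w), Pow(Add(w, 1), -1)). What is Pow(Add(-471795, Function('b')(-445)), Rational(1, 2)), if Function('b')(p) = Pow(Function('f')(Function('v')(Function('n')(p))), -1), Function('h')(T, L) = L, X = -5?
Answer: Mul(Rational(1, 2), Pow(Add(-1887180, Mul(-2, I, Pow(2, Rational(1, 2)))), Rational(1, 2))) ≈ Add(0.00051473, Mul(-686.87, I))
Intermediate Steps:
Function('n')(w) = Mul(2, w, Pow(Add(1, w), -1)) (Function('n')(w) = Mul(Mul(2, w), Pow(Add(1, w), -1)) = Mul(2, w, Pow(Add(1, w), -1)))
Function('f')(Q) = Mul(I, Pow(2, Rational(1, 2))) (Function('f')(Q) = Pow(Add(-5, 3), Rational(1, 2)) = Pow(-2, Rational(1, 2)) = Mul(I, Pow(2, Rational(1, 2))))
Function('b')(p) = Mul(Rational(-1, 2), I, Pow(2, Rational(1, 2))) (Function('b')(p) = Pow(Mul(I, Pow(2, Rational(1, 2))), -1) = Mul(Rational(-1, 2), I, Pow(2, Rational(1, 2))))
Pow(Add(-471795, Function('b')(-445)), Rational(1, 2)) = Pow(Add(-471795, Mul(Rational(-1, 2), I, Pow(2, Rational(1, 2)))), Rational(1, 2))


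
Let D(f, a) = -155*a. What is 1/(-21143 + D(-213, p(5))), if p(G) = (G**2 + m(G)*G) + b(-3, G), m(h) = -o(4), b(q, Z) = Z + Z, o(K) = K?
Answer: -1/23468 ≈ -4.2611e-5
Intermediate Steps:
b(q, Z) = 2*Z
m(h) = -4 (m(h) = -1*4 = -4)
p(G) = G**2 - 2*G (p(G) = (G**2 - 4*G) + 2*G = G**2 - 2*G)
1/(-21143 + D(-213, p(5))) = 1/(-21143 - 775*(-2 + 5)) = 1/(-21143 - 775*3) = 1/(-21143 - 155*15) = 1/(-21143 - 2325) = 1/(-23468) = -1/23468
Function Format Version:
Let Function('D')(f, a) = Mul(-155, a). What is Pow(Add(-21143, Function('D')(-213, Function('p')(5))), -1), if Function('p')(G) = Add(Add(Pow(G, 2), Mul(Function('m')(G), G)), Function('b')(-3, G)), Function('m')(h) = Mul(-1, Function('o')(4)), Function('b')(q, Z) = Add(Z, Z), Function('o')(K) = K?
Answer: Rational(-1, 23468) ≈ -4.2611e-5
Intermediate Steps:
Function('b')(q, Z) = Mul(2, Z)
Function('m')(h) = -4 (Function('m')(h) = Mul(-1, 4) = -4)
Function('p')(G) = Add(Pow(G, 2), Mul(-2, G)) (Function('p')(G) = Add(Add(Pow(G, 2), Mul(-4, G)), Mul(2, G)) = Add(Pow(G, 2), Mul(-2, G)))
Pow(Add(-21143, Function('D')(-213, Function('p')(5))), -1) = Pow(Add(-21143, Mul(-155, Mul(5, Add(-2, 5)))), -1) = Pow(Add(-21143, Mul(-155, Mul(5, 3))), -1) = Pow(Add(-21143, Mul(-155, 15)), -1) = Pow(Add(-21143, -2325), -1) = Pow(-23468, -1) = Rational(-1, 23468)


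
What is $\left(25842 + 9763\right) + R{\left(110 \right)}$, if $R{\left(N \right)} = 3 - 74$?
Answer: $35534$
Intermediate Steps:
$R{\left(N \right)} = -71$ ($R{\left(N \right)} = 3 - 74 = -71$)
$\left(25842 + 9763\right) + R{\left(110 \right)} = \left(25842 + 9763\right) - 71 = 35605 - 71 = 35534$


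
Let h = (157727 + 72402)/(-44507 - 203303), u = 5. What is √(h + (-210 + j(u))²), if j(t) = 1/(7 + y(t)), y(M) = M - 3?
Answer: √219125245739681410/2230290 ≈ 209.89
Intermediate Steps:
y(M) = -3 + M
j(t) = 1/(4 + t) (j(t) = 1/(7 + (-3 + t)) = 1/(4 + t))
h = -230129/247810 (h = 230129/(-247810) = 230129*(-1/247810) = -230129/247810 ≈ -0.92865)
√(h + (-210 + j(u))²) = √(-230129/247810 + (-210 + 1/(4 + 5))²) = √(-230129/247810 + (-210 + 1/9)²) = √(-230129/247810 + (-210 + ⅑)²) = √(-230129/247810 + (-1889/9)²) = √(-230129/247810 + 3568321/81) = √(884246986561/20072610) = √219125245739681410/2230290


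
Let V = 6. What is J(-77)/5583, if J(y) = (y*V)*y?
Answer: 11858/1861 ≈ 6.3718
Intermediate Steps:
J(y) = 6*y**2 (J(y) = (y*6)*y = (6*y)*y = 6*y**2)
J(-77)/5583 = (6*(-77)**2)/5583 = (6*5929)*(1/5583) = 35574*(1/5583) = 11858/1861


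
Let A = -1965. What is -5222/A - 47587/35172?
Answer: 30053243/23037660 ≈ 1.3045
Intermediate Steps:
-5222/A - 47587/35172 = -5222/(-1965) - 47587/35172 = -5222*(-1/1965) - 47587*1/35172 = 5222/1965 - 47587/35172 = 30053243/23037660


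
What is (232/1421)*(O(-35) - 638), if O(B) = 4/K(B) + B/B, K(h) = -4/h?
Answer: -688/7 ≈ -98.286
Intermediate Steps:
O(B) = 1 - B (O(B) = 4/((-4/B)) + B/B = 4*(-B/4) + 1 = -B + 1 = 1 - B)
(232/1421)*(O(-35) - 638) = (232/1421)*((1 - 1*(-35)) - 638) = (232*(1/1421))*((1 + 35) - 638) = 8*(36 - 638)/49 = (8/49)*(-602) = -688/7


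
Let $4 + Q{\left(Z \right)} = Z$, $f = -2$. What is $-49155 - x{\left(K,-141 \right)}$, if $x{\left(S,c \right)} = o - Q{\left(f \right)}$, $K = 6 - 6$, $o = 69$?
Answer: $-49230$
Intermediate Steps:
$Q{\left(Z \right)} = -4 + Z$
$K = 0$ ($K = 6 - 6 = 0$)
$x{\left(S,c \right)} = 75$ ($x{\left(S,c \right)} = 69 - \left(-4 - 2\right) = 69 - -6 = 69 + 6 = 75$)
$-49155 - x{\left(K,-141 \right)} = -49155 - 75 = -49230$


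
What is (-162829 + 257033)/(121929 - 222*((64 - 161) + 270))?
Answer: 8564/7593 ≈ 1.1279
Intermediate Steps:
(-162829 + 257033)/(121929 - 222*((64 - 161) + 270)) = 94204/(121929 - 222*(-97 + 270)) = 94204/(121929 - 222*173) = 94204/(121929 - 38406) = 94204/83523 = 94204*(1/83523) = 8564/7593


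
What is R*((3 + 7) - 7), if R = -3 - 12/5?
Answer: -81/5 ≈ -16.200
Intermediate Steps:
R = -27/5 (R = -3 - 12/5 = -27/5 ≈ -5.4000)
R*((3 + 7) - 7) = -27*((3 + 7) - 7)/5 = -27*(10 - 7)/5 = -27/5*3 = -81/5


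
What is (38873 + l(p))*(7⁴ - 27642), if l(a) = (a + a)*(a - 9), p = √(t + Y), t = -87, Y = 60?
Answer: -979830379 + 1363014*I*√3 ≈ -9.7983e+8 + 2.3608e+6*I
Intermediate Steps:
p = 3*I*√3 (p = √(-87 + 60) = √(-27) = 3*I*√3 ≈ 5.1962*I)
l(a) = 2*a*(-9 + a) (l(a) = (2*a)*(-9 + a) = 2*a*(-9 + a))
(38873 + l(p))*(7⁴ - 27642) = (38873 + 2*(3*I*√3)*(-9 + 3*I*√3))*(7⁴ - 27642) = (38873 + 6*I*√3*(-9 + 3*I*√3))*(2401 - 27642) = (38873 + 6*I*√3*(-9 + 3*I*√3))*(-25241) = -981193393 - 151446*I*√3*(-9 + 3*I*√3)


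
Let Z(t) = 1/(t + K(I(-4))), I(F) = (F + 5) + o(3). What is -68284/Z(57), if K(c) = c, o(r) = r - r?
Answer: -3960472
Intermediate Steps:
o(r) = 0
I(F) = 5 + F (I(F) = (F + 5) + 0 = (5 + F) + 0 = 5 + F)
Z(t) = 1/(1 + t) (Z(t) = 1/(t + (5 - 4)) = 1/(t + 1) = 1/(1 + t))
-68284/Z(57) = -68284/(1/(1 + 57)) = -68284/(1/58) = -68284/1/58 = -68284*58 = -3960472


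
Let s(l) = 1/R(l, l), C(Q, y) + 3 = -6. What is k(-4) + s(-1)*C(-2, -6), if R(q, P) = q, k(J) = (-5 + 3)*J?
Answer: 17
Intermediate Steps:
k(J) = -2*J
C(Q, y) = -9 (C(Q, y) = -3 - 6 = -9)
s(l) = 1/l
k(-4) + s(-1)*C(-2, -6) = -2*(-4) - 9/(-1) = 8 - 1*(-9) = 8 + 9 = 17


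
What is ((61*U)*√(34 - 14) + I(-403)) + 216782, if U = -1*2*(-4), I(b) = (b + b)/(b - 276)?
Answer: 147195784/679 + 976*√5 ≈ 2.1897e+5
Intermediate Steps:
I(b) = 2*b/(-276 + b) (I(b) = (2*b)/(-276 + b) = 2*b/(-276 + b))
U = 8 (U = -2*(-4) = 8)
((61*U)*√(34 - 14) + I(-403)) + 216782 = ((61*8)*√(34 - 14) + 2*(-403)/(-276 - 403)) + 216782 = (488*√20 + 2*(-403)/(-679)) + 216782 = (488*(2*√5) + 2*(-403)*(-1/679)) + 216782 = (976*√5 + 806/679) + 216782 = (806/679 + 976*√5) + 216782 = 147195784/679 + 976*√5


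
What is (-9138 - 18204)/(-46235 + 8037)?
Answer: 13671/19099 ≈ 0.71580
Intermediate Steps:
(-9138 - 18204)/(-46235 + 8037) = -27342/(-38198) = -27342*(-1/38198) = 13671/19099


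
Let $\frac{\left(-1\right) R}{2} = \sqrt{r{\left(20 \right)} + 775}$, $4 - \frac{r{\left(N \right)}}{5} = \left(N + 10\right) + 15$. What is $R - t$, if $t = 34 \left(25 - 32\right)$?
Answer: $238 - 2 \sqrt{570} \approx 190.25$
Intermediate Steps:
$r{\left(N \right)} = -105 - 5 N$ ($r{\left(N \right)} = 20 - 5 \left(\left(N + 10\right) + 15\right) = 20 - 5 \left(\left(10 + N\right) + 15\right) = 20 - 5 \left(25 + N\right) = 20 - \left(125 + 5 N\right) = -105 - 5 N$)
$R = - 2 \sqrt{570}$ ($R = - 2 \sqrt{\left(-105 - 100\right) + 775} = - 2 \sqrt{-205 + 775} = - 2 \sqrt{570} \approx -47.749$)
$t = -238$ ($t = 34 \left(-7\right) = -238$)
$R - t = - 2 \sqrt{570} - -238 = - 2 \sqrt{570} + 238 = 238 - 2 \sqrt{570}$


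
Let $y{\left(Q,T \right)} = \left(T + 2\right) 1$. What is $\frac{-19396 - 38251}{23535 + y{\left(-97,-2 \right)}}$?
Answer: $- \frac{57647}{23535} \approx -2.4494$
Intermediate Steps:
$y{\left(Q,T \right)} = 2 + T$ ($y{\left(Q,T \right)} = \left(2 + T\right) 1 = 2 + T$)
$\frac{-19396 - 38251}{23535 + y{\left(-97,-2 \right)}} = \frac{-19396 - 38251}{23535 + \left(2 - 2\right)} = - \frac{57647}{23535 + 0} = - \frac{57647}{23535}$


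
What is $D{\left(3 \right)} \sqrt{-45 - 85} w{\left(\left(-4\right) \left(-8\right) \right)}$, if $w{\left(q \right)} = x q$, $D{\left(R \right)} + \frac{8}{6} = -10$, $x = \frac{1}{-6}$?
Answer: $\frac{544 i \sqrt{130}}{9} \approx 689.17 i$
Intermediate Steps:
$x = - \frac{1}{6} \approx -0.16667$
$D{\left(R \right)} = - \frac{34}{3}$ ($D{\left(R \right)} = - \frac{4}{3} - 10 = - \frac{34}{3}$)
$w{\left(q \right)} = - \frac{q}{6}$
$D{\left(3 \right)} \sqrt{-45 - 85} w{\left(\left(-4\right) \left(-8\right) \right)} = - \frac{34 \sqrt{-45 - 85}}{3} \left(- \frac{\left(-4\right) \left(-8\right)}{6}\right) = - \frac{34 \sqrt{-130}}{3} \left(\left(- \frac{1}{6}\right) 32\right) = - \frac{34 i \sqrt{130}}{3} \left(- \frac{16}{3}\right) = \frac{544 i \sqrt{130}}{9}$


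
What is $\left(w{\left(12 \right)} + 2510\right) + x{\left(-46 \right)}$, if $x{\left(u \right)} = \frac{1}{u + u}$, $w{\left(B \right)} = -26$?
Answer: $\frac{228527}{92} \approx 2484.0$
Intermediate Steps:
$x{\left(u \right)} = \frac{1}{2 u}$
$\left(w{\left(12 \right)} + 2510\right) + x{\left(-46 \right)} = \left(-26 + 2510\right) + \frac{1}{2 \left(-46\right)} = 2484 + \frac{1}{2} \left(- \frac{1}{46}\right) = 2484 - \frac{1}{92} = \frac{228527}{92}$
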